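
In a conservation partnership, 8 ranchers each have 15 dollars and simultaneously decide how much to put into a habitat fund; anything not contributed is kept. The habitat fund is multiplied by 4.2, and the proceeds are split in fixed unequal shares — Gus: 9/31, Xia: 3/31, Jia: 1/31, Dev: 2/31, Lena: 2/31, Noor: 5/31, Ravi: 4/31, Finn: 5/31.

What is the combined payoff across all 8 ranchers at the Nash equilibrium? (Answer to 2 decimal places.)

Player j's private return per contributed unit is 4.2 × (j's share). Contributing is weakly dominant for j when that share is at least 1/4.2 = 0.2381, and contributing 0 is dominant otherwise.
The only share above 0.2381 is Gus's 9/31, contributing 15; the remaining 7 contribute 0. Total contributed: 15.
The habitat fund pays out 4.2 × 15 = 63.00 in total (split across the unequal shares, but the aggregate is all that matters for the group sum).
The 7 free-riders keep 15 each, adding 105. Group total = 105 + 63.00 = 168.00.

168.00 dollars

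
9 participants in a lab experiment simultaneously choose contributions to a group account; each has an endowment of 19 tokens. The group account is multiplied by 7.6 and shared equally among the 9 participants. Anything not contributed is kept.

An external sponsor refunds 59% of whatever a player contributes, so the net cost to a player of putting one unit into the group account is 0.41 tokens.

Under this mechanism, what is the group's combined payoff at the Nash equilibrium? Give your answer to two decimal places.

With the mechanism, a contributed unit returns (7.6/9) / 0.41 = 2.0596 per unit of net cost to the contributor — now above 1 — so contributing fully is weakly dominant for every player.
So the Nash equilibrium is full contribution by all 9; the group earns 9 × (19 × 0.59 + 7.6 × 19) = 1400.49.

1400.49 tokens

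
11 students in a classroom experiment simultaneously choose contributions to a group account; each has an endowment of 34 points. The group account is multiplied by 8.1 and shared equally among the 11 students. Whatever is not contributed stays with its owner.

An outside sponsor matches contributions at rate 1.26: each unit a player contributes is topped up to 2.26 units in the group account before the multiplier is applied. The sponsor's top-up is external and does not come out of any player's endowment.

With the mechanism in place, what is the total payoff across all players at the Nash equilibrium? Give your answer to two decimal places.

6846.44 points

With the mechanism, a contributed unit returns 8.1 × 2.26 / 11 = 1.6642 per unit of net cost to the contributor — now above 1 — so contributing fully is weakly dominant for every player.
So the Nash equilibrium is full contribution by all 11; the group earns 8.1 × 2.26 × 374 = 6846.44.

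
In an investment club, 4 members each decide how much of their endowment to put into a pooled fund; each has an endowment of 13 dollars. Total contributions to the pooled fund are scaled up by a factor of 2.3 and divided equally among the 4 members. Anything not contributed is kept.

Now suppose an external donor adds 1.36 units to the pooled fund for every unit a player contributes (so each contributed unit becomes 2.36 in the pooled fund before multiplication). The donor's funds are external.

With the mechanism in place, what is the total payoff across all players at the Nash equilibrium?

The effective private return per unit is now 2.3 × 2.36 / 4 = 1.3570 > 1, so every player's dominant strategy flips to full contribution.
At the Nash equilibrium everyone contributes 13. Group total payoff = 2.3 × 2.36 × 52 = 282.26.

282.26 dollars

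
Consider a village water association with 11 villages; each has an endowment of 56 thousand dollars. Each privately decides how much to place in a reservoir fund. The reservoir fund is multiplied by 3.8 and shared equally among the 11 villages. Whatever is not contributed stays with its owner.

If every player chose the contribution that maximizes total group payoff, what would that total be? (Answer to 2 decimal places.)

2340.80 thousand dollars

Each contributed unit returns 3.800 to the group as a whole (0.3455 to each of 11 players), which exceeds 1, so the social optimum is full contribution: group total = 3.800 × 616 = 2340.80.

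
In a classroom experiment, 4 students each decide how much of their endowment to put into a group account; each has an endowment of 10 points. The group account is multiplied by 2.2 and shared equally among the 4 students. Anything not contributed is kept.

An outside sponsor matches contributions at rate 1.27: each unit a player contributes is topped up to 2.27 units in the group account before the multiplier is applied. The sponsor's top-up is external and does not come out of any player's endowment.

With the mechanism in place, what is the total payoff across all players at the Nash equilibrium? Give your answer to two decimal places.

199.76 points

Under the mechanism each unit contributed yields 2.2 × 2.27 / 4 = 1.2485 back to its contributor per unit of net cost, which exceeds 1, making full contribution the dominant choice for everyone.
At the Nash equilibrium everyone contributes 10. Group total payoff = 2.2 × 2.27 × 40 = 199.76.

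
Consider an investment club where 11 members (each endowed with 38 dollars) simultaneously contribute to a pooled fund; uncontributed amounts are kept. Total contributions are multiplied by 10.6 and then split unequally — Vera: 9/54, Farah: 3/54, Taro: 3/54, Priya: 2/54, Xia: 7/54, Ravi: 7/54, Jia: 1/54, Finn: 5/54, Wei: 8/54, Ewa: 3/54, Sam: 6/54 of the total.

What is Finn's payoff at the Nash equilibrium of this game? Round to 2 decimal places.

224.48 dollars

For player j, contributing a unit is worthwhile iff 10.6 × (j's share) ≥ 1, i.e. iff j's share is at least 0.0943.
The shares above 0.0943 belong to Vera, Xia, Ravi, Wei and Sam, contributing 38 each; the remaining 6 contribute 0. Total contributed: 190.
Finn keeps 38 and receives 10.6 × 190 × 5/54 = 186.48 from the pooled fund, for a payoff of 224.48.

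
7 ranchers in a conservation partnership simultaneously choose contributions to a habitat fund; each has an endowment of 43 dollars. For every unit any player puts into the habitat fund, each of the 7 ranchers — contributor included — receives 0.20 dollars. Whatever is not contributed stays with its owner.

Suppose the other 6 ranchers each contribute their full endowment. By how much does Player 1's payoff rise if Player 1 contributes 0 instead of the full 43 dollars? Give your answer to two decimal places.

Switching from a contribution of 43 to 0 lets Player 1 keep an extra 43 dollars, but lowers the habitat fund by 43, which costs Player 1 their own share of that drop: 0.20 × 43 = 8.60.
Net gain = 43 − 8.60 = 34.40. The private return per contributed unit (0.20) is below 1, so free-riding is indeed the best response regardless of what the others do.

34.40 dollars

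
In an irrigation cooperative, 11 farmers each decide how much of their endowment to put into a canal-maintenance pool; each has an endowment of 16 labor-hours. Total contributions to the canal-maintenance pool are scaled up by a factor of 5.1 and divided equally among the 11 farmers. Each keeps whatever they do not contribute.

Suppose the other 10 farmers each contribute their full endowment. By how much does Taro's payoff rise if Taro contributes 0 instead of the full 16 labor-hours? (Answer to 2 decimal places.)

Switching from a contribution of 16 to 0 lets Taro keep an extra 16 labor-hours, but lowers the canal-maintenance pool by 16, which costs Taro their own share of that drop: 5.1/11 × 16 = 7.42.
Net gain = 16 − 7.42 = 8.58. The private return per contributed unit (0.4636) is below 1, so free-riding is indeed the best response regardless of what the others do.

8.58 labor-hours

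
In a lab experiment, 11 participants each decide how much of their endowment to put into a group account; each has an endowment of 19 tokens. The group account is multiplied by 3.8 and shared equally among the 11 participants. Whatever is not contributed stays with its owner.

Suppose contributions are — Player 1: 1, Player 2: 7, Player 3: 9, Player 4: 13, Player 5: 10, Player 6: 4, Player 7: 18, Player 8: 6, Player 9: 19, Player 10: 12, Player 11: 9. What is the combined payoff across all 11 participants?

511.40 tokens

Total contributed: 1 + 7 + 9 + 13 + 10 + 4 + 18 + 6 + 19 + 12 + 9 = 108; total kept: 11 × 19 − 108 = 101.
The group account pays out 3.8 × 108 = 410.40 in aggregate.
Group total = 101 + 410.40 = 511.40.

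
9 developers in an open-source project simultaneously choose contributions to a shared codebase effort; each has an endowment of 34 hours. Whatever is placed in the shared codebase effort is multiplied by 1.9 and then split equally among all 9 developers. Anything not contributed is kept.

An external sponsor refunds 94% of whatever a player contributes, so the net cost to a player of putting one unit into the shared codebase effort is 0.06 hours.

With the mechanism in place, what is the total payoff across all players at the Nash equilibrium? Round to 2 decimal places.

The effective private return per unit is now (1.9/9) / 0.06 = 3.5185 > 1, so every player's dominant strategy flips to full contribution.
At the Nash equilibrium everyone contributes 34. Group total payoff = 9 × (34 × 0.94 + 1.9 × 34) = 869.04.

869.04 hours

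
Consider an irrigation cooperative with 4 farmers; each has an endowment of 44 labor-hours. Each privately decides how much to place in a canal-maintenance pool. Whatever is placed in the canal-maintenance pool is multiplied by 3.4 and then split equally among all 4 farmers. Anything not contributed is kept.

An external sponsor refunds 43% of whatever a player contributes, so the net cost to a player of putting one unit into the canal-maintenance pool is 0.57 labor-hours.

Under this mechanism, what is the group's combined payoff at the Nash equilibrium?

674.08 labor-hours

Under the mechanism each unit contributed yields (3.4/4) / 0.57 = 1.4912 back to its contributor per unit of net cost, which exceeds 1, making full contribution the dominant choice for everyone.
At the Nash equilibrium everyone contributes 44. Group total payoff = 4 × (44 × 0.43 + 3.4 × 44) = 674.08.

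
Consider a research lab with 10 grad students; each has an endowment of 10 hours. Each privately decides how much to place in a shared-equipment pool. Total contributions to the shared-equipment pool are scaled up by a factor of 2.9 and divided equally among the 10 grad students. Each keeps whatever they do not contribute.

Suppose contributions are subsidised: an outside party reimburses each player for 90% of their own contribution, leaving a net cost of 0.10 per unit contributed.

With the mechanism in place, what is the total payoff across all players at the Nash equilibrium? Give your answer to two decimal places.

The effective private return per unit is now (2.9/10) / 0.10 = 2.9000 > 1, so every player's dominant strategy flips to full contribution.
At the Nash equilibrium everyone contributes 10. Group total payoff = 10 × (10 × 0.90 + 2.9 × 10) = 380.00.

380.00 hours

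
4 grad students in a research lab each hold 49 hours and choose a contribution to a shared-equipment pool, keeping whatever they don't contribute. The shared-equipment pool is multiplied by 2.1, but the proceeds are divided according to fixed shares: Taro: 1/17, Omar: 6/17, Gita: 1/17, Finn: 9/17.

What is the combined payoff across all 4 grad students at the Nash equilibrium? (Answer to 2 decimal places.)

A player with share s gets back 2.1·s per unit contributed, so full contribution is dominant for anyone with s > 1/2.1 = 0.4762 and zero contribution is dominant for anyone below.
Finn alone (share 9/17) is above the threshold, contributing 49; the remaining 3 contribute 0. Total contributed: 49.
The shared-equipment pool pays out 2.1 × 49 = 102.90 in total (split across the unequal shares, but the aggregate is all that matters for the group sum).
The 3 free-riders keep 49 each, adding 147. Group total = 147 + 102.90 = 249.90.

249.90 hours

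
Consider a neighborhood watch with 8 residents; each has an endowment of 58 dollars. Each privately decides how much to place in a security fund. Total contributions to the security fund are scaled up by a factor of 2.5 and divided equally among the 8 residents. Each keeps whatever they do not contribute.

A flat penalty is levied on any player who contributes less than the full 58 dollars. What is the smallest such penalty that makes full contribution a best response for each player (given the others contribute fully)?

Given the others contribute fully, the best deviation is to contribute 0 (any partial contribution still incurs the fine and gives up units whose private return 0.3125 is below 1).
Deviating from 58 to 0 saves 58 dollars but forfeits the deviator's share of the drop in the security fund: 2.5/8 × 58 = 18.12.
So the deviation gain is 58 − 18.12 = 39.88, and the fine must be at least 39.88 dollars to wipe it out.

39.88 dollars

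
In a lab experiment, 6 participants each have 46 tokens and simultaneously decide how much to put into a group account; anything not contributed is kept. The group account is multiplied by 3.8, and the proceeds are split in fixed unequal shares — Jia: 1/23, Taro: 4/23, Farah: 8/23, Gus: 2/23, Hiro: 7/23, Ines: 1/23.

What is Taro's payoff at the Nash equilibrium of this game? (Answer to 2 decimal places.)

Player j's private return per contributed unit is 3.8 × (j's share). Contributing is weakly dominant for j when that share is at least 1/3.8 = 0.2632, and contributing 0 is dominant otherwise.
Farah and Hiro clear that bar, contributing 46 each; the remaining 4 contribute 0. Total contributed: 92.
Taro keeps 46 and receives 3.8 × 92 × 4/23 = 60.80 from the group account, for a payoff of 106.80.

106.80 tokens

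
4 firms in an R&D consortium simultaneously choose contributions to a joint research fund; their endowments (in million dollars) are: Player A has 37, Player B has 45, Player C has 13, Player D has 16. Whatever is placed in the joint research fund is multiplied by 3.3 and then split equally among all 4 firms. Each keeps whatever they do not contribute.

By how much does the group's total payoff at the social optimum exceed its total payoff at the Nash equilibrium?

255.30 million dollars

The private return per contributed unit is 3.3/4 = 0.8250 < 1 for every player regardless of endowment, so the Nash equilibrium is zero contribution and the group total is Σ E_j = 37 + 45 + 13 + 16 = 111.
Each contributed unit returns 3.300 to the group, so the social optimum is full contribution by everyone: group total = 3.300 × 111 = 366.30.
Efficiency loss = (3.300 − 1) × 111 = 255.30.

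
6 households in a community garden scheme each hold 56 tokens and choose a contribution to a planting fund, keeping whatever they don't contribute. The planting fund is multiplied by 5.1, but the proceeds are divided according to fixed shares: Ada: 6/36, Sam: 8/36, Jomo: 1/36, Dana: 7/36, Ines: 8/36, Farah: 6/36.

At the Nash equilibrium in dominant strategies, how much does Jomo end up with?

A player with share s gets back 5.1·s per unit contributed, so full contribution is dominant for anyone with s > 1/5.1 = 0.1961 and zero contribution is dominant for anyone below.
The shares above 0.1961 belong to Sam and Ines, contributing 56 each; the remaining 4 contribute 0. Total contributed: 112.
Jomo keeps 56 and receives 5.1 × 112 × 1/36 = 15.87 from the planting fund, for a payoff of 71.87.

71.87 tokens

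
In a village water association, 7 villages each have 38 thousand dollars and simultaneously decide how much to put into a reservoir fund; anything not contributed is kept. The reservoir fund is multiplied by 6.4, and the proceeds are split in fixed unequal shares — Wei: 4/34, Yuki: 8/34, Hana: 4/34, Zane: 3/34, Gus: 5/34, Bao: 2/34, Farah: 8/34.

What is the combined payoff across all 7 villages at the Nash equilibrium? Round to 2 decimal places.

A player with share s gets back 6.4·s per unit contributed, so full contribution is dominant for anyone with s > 1/6.4 = 0.1563 and zero contribution is dominant for anyone below.
Yuki and Farah are above the threshold, contributing 38 each; the remaining 5 contribute 0. Total contributed: 76.
The reservoir fund pays out 6.4 × 76 = 486.40 in total (split across the unequal shares, but the aggregate is all that matters for the group sum).
The 5 free-riders keep 38 each, adding 190. Group total = 190 + 486.40 = 676.40.

676.40 thousand dollars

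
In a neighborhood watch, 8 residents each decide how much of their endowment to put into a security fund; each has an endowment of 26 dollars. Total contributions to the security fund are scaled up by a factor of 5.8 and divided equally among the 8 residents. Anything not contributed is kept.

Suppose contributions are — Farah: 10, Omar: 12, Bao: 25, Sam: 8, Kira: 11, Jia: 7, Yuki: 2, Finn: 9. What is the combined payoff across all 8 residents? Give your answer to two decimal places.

Total contributed: 10 + 12 + 25 + 8 + 11 + 7 + 2 + 9 = 84; total kept: 8 × 26 − 84 = 124.
The security fund pays out 5.8 × 84 = 487.20 in aggregate.
Group total = 124 + 487.20 = 611.20.

611.20 dollars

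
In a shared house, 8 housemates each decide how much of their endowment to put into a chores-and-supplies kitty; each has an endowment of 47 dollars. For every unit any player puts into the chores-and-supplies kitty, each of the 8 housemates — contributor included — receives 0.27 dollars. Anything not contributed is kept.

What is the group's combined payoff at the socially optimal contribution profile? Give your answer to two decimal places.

Each contributed unit returns 2.160 to the group as a whole (0.27 to each of 8 players), which exceeds 1, so the social optimum is full contribution: group total = 2.160 × 376 = 812.16.

812.16 dollars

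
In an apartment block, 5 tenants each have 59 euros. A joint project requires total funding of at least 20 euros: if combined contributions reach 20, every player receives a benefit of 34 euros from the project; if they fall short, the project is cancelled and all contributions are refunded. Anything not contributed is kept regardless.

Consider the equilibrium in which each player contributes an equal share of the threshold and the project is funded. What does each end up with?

89 euros

Equal share of the threshold: 20/5 = 4.
At this profile no one gains by cutting their contribution: any cut drops the total below 20, the project is cancelled, contributions are refunded, and the deviator ends with 59, which is less than 59 − 4 + 34 = 89. Contributing more than 4 just wastes the excess. So contributing exactly 4 is a best response.
Each player's payoff: 59 − 4 + 34 = 89.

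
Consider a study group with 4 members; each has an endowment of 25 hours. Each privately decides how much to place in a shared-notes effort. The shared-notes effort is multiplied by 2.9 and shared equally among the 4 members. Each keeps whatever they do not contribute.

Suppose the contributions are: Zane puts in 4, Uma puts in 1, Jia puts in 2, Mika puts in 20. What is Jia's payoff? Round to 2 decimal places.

42.58 hours

Total contributed: 4 + 1 + 2 + 20 = 27.
Each receives 2.9 × 27 / 4 = 19.58 from the shared-notes effort.
Jia keeps 25 − 2 = 23, so Jia's payoff is 23 + 19.58 = 42.58.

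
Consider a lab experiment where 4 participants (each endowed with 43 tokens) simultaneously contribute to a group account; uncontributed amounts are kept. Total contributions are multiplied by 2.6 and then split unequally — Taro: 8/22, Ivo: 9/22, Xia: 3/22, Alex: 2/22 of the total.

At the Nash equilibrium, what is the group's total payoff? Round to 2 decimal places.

240.80 tokens

For player j, contributing a unit is worthwhile iff 2.6 × (j's share) ≥ 1, i.e. iff j's share is at least 0.3846.
Only Ivo (9/22) clears that bar, contributing 43; the remaining 3 contribute 0. Total contributed: 43.
The group account pays out 2.6 × 43 = 111.80 in total (split across the unequal shares, but the aggregate is all that matters for the group sum).
The 3 free-riders keep 43 each, adding 129. Group total = 129 + 111.80 = 240.80.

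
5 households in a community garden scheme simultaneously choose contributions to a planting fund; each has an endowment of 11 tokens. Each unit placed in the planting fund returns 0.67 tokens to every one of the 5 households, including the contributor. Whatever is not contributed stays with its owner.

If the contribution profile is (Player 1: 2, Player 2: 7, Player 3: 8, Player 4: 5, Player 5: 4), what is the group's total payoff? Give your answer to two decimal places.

116.10 tokens

Total contributed: 2 + 7 + 8 + 5 + 4 = 26; total kept: 5 × 11 − 26 = 29.
The planting fund pays out 0.67 × 5 × 26 = 87.10 in aggregate.
Group total = 29 + 87.10 = 116.10.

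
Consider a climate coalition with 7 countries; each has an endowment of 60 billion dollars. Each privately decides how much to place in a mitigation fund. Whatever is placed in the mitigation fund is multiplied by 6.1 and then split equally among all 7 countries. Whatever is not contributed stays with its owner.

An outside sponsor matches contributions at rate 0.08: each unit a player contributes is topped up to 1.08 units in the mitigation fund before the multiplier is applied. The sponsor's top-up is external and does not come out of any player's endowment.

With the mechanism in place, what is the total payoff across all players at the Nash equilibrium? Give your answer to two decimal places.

With the mechanism, a contributed unit returns 6.1 × 1.08 / 7 = 0.9411 per unit of net cost — still below 1 — so contributing 0 remains dominant for every player.
At the Nash equilibrium no one contributes; group total payoff = 7 × 60 = 420.

420.00 billion dollars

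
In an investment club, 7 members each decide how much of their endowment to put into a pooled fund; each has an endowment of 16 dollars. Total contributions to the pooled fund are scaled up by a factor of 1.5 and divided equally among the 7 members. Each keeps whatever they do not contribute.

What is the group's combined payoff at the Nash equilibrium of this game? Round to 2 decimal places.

112.00 dollars

Each contributed unit returns 1.5/7 = 0.2143 to its contributor — below 1 — so contributing 0 is dominant for every player. At the Nash equilibrium everyone keeps their 16, and the group total is 7 × 16 = 112.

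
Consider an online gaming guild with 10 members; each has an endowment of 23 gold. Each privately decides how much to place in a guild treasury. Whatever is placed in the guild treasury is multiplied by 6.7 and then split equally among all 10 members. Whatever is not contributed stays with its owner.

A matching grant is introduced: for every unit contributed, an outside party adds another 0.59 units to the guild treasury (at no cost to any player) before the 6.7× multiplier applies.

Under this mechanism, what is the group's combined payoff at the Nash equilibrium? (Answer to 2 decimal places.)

2450.19 gold

With the mechanism, a contributed unit returns 6.7 × 1.59 / 10 = 1.0653 per unit of net cost to the contributor — now above 1 — so contributing fully is weakly dominant for every player.
So the Nash equilibrium is full contribution by all 10; the group earns 6.7 × 1.59 × 230 = 2450.19.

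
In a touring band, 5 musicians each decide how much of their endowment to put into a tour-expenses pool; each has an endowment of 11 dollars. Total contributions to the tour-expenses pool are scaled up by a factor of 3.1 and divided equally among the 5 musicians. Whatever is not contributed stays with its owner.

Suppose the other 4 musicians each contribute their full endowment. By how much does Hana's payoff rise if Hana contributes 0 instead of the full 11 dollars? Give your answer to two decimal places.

4.18 dollars

Switching from a contribution of 11 to 0 lets Hana keep an extra 11 dollars, but lowers the tour-expenses pool by 11, which costs Hana their own share of that drop: 3.1/5 × 11 = 6.82.
Net gain = 11 − 6.82 = 4.18. The private return per contributed unit (0.6200) is below 1, so free-riding is indeed the best response regardless of what the others do.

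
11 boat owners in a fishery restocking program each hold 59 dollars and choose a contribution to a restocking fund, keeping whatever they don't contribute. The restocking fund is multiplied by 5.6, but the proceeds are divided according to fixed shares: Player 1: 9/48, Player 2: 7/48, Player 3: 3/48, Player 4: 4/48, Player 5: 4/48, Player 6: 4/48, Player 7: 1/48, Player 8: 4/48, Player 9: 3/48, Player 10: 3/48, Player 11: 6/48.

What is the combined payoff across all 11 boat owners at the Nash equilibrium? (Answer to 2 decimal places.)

Each unit j contributes comes back to j as 5.6 × (j's share), so j prefers to contribute only if that share exceeds 1/5.6 = 0.1786; otherwise keeping the unit dominates.
The only share above 0.1786 is Player 1's 9/48, contributing 59; the remaining 10 contribute 0. Total contributed: 59.
The restocking fund pays out 5.6 × 59 = 330.40 in total (split across the unequal shares, but the aggregate is all that matters for the group sum).
The 10 free-riders keep 59 each, adding 590. Group total = 590 + 330.40 = 920.40.

920.40 dollars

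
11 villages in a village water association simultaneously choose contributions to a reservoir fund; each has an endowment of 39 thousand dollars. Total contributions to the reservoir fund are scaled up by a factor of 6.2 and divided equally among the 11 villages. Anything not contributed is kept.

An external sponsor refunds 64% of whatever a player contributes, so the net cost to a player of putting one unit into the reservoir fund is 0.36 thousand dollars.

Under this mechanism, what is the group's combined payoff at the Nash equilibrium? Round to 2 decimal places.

Under the mechanism each unit contributed yields (6.2/11) / 0.36 = 1.5657 back to its contributor per unit of net cost, which exceeds 1, making full contribution the dominant choice for everyone.
So the Nash equilibrium is full contribution by all 11; the group earns 11 × (39 × 0.64 + 6.2 × 39) = 2934.36.

2934.36 thousand dollars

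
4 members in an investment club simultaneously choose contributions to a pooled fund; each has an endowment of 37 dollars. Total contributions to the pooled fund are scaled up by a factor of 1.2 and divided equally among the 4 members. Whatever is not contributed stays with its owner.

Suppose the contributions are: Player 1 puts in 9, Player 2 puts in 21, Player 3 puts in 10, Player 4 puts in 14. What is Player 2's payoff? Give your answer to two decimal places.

Total contributed: 9 + 21 + 10 + 14 = 54.
Each receives 1.2 × 54 / 4 = 16.20 from the pooled fund.
Player 2 keeps 37 − 21 = 16, so Player 2's payoff is 16 + 16.20 = 32.20.

32.20 dollars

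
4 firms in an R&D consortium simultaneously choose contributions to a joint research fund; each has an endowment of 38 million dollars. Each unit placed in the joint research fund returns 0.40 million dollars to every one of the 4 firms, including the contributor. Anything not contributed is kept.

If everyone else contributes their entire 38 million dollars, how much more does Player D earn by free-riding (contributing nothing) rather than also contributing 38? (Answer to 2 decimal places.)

22.80 million dollars

Switching from a contribution of 38 to 0 lets Player D keep an extra 38 million dollars, but lowers the joint research fund by 38, which costs Player D their own share of that drop: 0.40 × 38 = 15.20.
Net gain = 38 − 15.20 = 22.80. The private return per contributed unit (0.40) is below 1, so free-riding is indeed the best response regardless of what the others do.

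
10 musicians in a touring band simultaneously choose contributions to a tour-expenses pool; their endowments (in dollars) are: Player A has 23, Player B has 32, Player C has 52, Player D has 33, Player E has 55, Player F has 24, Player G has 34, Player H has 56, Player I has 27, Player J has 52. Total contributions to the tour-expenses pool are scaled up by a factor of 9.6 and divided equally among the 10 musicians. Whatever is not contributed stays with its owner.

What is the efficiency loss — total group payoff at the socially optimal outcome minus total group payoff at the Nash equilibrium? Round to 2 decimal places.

3336.80 dollars

The private return per contributed unit is 9.6/10 = 0.9600 < 1 for every player regardless of endowment, so the Nash equilibrium is zero contribution and the group total is Σ E_j = 23 + 32 + 52 + 33 + 55 + 24 + 34 + 56 + 27 + 52 = 388.
Each contributed unit returns 9.600 to the group, so the social optimum is full contribution by everyone: group total = 9.600 × 388 = 3724.80.
Efficiency loss = (9.600 − 1) × 388 = 3336.80.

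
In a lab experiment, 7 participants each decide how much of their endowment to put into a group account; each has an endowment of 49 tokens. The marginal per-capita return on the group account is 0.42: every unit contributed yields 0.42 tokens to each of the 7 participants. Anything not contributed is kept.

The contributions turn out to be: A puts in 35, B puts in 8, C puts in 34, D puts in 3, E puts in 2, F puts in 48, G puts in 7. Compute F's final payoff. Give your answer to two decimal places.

Total contributed: 35 + 8 + 34 + 3 + 2 + 48 + 7 = 137.
Each receives 0.42 × 137 = 57.54 from the group account.
F keeps 49 − 48 = 1, so F's payoff is 1 + 57.54 = 58.54.

58.54 tokens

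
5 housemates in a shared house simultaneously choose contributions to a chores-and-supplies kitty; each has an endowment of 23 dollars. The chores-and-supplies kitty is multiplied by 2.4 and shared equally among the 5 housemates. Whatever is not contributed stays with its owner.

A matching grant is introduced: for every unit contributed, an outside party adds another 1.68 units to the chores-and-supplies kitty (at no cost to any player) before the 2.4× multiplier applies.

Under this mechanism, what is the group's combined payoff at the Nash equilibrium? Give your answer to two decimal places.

With the mechanism, a contributed unit returns 2.4 × 2.68 / 5 = 1.2864 per unit of net cost to the contributor — now above 1 — so contributing fully is weakly dominant for every player.
So the Nash equilibrium is full contribution by all 5; the group earns 2.4 × 2.68 × 115 = 739.68.

739.68 dollars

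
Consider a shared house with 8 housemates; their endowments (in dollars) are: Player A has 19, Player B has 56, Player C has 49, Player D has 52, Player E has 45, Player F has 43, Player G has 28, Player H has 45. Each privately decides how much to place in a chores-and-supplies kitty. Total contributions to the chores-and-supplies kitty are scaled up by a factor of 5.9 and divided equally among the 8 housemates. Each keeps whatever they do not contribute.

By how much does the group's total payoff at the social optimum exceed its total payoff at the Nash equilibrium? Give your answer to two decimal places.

The private return per contributed unit is 5.9/8 = 0.7375 < 1 for every player regardless of endowment, so the Nash equilibrium is zero contribution and the group total is Σ E_j = 19 + 56 + 49 + 52 + 45 + 43 + 28 + 45 = 337.
Each contributed unit returns 5.900 to the group, so the social optimum is full contribution by everyone: group total = 5.900 × 337 = 1988.30.
Efficiency loss = (5.900 − 1) × 337 = 1651.30.

1651.30 dollars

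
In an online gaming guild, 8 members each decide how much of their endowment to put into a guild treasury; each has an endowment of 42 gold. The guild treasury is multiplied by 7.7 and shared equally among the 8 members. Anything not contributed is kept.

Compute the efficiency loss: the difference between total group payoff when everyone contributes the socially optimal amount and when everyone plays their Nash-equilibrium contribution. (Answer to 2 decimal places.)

2251.20 gold

Each contributed unit returns 7.7/8 = 0.9625 to its contributor — below 1 — so contributing 0 is dominant for every player. At the Nash equilibrium everyone keeps their 42, and the group total is 8 × 42 = 336.
Each contributed unit returns 7.700 to the group as a whole (0.9625 to each of 8 players), which exceeds 1, so the social optimum is full contribution: group total = 7.700 × 336 = 2587.20.
Efficiency loss = 2587.20 − 336 = 2251.20.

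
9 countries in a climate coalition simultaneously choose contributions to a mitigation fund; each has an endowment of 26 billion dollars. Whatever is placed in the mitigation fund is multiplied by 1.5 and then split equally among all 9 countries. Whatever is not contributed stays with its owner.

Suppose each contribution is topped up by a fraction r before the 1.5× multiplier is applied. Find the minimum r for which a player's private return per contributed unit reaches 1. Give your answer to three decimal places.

With matching at rate r, one contributed unit becomes (1 + r) in the mitigation fund and returns 1.5 × (1 + r) / 9 to the contributor.
Setting this equal to 1: 1 + r = 9/1.5 = 6.0000.
So the minimum matching rate is r = 6.0000 − 1 = 5.000.

5.000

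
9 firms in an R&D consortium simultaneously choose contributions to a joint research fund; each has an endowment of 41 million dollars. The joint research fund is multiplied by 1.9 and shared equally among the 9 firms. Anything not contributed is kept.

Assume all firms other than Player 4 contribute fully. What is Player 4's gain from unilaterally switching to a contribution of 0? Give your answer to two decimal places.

32.34 million dollars

Switching from a contribution of 41 to 0 lets Player 4 keep an extra 41 million dollars, but lowers the joint research fund by 41, which costs Player 4 their own share of that drop: 1.9/9 × 41 = 8.66.
Net gain = 41 − 8.66 = 32.34. The private return per contributed unit (0.2111) is below 1, so free-riding is indeed the best response regardless of what the others do.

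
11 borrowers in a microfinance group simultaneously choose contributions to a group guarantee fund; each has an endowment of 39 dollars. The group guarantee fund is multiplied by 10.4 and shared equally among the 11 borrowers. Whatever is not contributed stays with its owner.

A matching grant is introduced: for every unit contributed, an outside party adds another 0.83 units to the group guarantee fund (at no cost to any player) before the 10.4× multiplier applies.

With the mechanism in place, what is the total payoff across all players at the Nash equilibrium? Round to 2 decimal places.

The effective private return per unit is now 10.4 × 1.83 / 11 = 1.7302 > 1, so every player's dominant strategy flips to full contribution.
So the Nash equilibrium is full contribution by all 11; the group earns 10.4 × 1.83 × 429 = 8164.73.

8164.73 dollars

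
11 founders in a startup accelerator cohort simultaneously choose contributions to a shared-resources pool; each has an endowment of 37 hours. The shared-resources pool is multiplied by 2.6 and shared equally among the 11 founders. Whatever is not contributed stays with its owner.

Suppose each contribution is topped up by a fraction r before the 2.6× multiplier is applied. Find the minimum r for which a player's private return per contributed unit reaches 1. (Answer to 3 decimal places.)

With matching at rate r, one contributed unit becomes (1 + r) in the shared-resources pool and returns 2.6 × (1 + r) / 11 to the contributor.
Setting this equal to 1: 1 + r = 11/2.6 = 4.2308.
So the minimum matching rate is r = 4.2308 − 1 = 3.231.

3.231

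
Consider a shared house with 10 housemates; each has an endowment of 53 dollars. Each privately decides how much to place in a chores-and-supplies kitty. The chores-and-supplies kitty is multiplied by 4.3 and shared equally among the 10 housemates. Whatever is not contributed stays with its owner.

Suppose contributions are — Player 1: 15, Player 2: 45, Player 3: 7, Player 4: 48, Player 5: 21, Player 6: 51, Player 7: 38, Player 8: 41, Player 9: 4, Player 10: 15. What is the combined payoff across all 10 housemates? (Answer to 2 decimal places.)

1470.50 dollars

Total contributed: 15 + 45 + 7 + 48 + 21 + 51 + 38 + 41 + 4 + 15 = 285; total kept: 10 × 53 − 285 = 245.
The chores-and-supplies kitty pays out 4.3 × 285 = 1225.50 in aggregate.
Group total = 245 + 1225.50 = 1470.50.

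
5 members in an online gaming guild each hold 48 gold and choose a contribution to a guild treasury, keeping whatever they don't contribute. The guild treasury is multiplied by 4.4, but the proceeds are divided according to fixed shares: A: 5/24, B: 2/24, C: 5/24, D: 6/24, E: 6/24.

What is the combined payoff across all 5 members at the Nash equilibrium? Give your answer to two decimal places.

Player j's private return per contributed unit is 4.4 × (j's share). Contributing is weakly dominant for j when that share is at least 1/4.4 = 0.2273, and contributing 0 is dominant otherwise.
The shares above 0.2273 belong to D and E, contributing 48 each; the remaining 3 contribute 0. Total contributed: 96.
The guild treasury pays out 4.4 × 96 = 422.40 in total (split across the unequal shares, but the aggregate is all that matters for the group sum).
The 3 free-riders keep 48 each, adding 144. Group total = 144 + 422.40 = 566.40.

566.40 gold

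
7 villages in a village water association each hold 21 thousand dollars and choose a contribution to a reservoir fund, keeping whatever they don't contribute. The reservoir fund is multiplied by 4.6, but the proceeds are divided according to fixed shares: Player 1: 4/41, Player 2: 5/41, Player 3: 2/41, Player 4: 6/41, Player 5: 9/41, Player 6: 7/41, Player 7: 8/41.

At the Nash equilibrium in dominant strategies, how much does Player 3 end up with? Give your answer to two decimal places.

25.71 thousand dollars

Player j's private return per contributed unit is 4.6 × (j's share). Contributing is weakly dominant for j when that share is at least 1/4.6 = 0.2174, and contributing 0 is dominant otherwise.
Only Player 5 (9/41) clears that bar, contributing 21; the remaining 6 contribute 0. Total contributed: 21.
Player 3 keeps 21 and receives 4.6 × 21 × 2/41 = 4.71 from the reservoir fund, for a payoff of 25.71.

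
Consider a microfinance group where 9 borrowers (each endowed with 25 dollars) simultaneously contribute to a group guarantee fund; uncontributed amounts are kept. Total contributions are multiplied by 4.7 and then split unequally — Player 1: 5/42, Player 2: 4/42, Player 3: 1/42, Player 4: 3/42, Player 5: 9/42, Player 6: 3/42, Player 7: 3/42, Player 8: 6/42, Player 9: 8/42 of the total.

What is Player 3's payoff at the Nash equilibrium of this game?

A player with share s gets back 4.7·s per unit contributed, so full contribution is dominant for anyone with s > 1/4.7 = 0.2128 and zero contribution is dominant for anyone below.
Only Player 5 (9/42) clears that bar, contributing 25; the remaining 8 contribute 0. Total contributed: 25.
Player 3 keeps 25 and receives 4.7 × 25 × 1/42 = 2.80 from the group guarantee fund, for a payoff of 27.80.

27.80 dollars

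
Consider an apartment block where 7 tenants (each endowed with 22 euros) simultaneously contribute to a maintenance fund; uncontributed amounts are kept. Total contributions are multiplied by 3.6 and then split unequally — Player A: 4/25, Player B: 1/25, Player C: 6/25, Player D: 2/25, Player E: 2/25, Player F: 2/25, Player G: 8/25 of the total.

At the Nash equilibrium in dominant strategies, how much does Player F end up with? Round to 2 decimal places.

A player with share s gets back 3.6·s per unit contributed, so full contribution is dominant for anyone with s > 1/3.6 = 0.2778 and zero contribution is dominant for anyone below.
The only share above 0.2778 is Player G's 8/25, contributing 22; the remaining 6 contribute 0. Total contributed: 22.
Player F keeps 22 and receives 3.6 × 22 × 2/25 = 6.34 from the maintenance fund, for a payoff of 28.34.

28.34 euros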